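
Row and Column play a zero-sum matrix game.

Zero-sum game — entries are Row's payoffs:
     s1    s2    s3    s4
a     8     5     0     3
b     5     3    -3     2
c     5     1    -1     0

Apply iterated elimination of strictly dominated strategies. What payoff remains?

0

Row c is strictly dominated by row a (8>5, 5>1, 0>-1, 3>0); eliminate c.
Row b is strictly dominated by row a (8>5, 5>3, 0>-3, 3>2); eliminate b.
Column s4 is strictly dominated by s3 for Column (0<3); eliminate s4.
Column s2 is strictly dominated by s3 for Column (0<5); eliminate s2.
Column s1 is strictly dominated by s3 for Column (0<8); eliminate s1.
Only (a, s3) remains, with payoff 0.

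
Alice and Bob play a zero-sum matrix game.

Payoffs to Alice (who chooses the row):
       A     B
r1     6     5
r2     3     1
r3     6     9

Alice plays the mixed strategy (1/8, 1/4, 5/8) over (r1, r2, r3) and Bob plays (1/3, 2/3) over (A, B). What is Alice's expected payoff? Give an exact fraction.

73/12

Against (1/3, 2/3), each row's expected payoff is r1: 16/3; r2: 5/3; r3: 8.
Taking the (1/8, 1/4, 5/8)-weighted average: (1/8)·(16/3) + (1/4)·(5/3) + (5/8)·(8) = 73/12.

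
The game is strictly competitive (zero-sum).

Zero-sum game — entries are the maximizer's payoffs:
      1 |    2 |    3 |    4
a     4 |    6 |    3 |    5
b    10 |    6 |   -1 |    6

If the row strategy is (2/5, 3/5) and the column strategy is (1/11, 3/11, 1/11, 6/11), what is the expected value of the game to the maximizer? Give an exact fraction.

299/55

Against (1/11, 3/11, 1/11, 6/11), each row's expected payoff is a: 5; b: 63/11.
Taking the (2/5, 3/5)-weighted average: (2/5)·(5) + (3/5)·(63/11) = 299/55.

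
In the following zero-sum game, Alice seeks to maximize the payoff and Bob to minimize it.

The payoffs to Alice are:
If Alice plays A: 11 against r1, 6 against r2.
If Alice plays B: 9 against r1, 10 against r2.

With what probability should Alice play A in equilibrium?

1/6

Row minima are 6 and 9, so Alice's maximin is 9; column maxima are 11 and 10, so Bob's minimax is 10. These differ, so the equilibrium is in mixed strategies.
Let Alice play A with probability p. Bob is indifferent when 11p + 9(1−p) = 6p + 10(1−p), giving p = 1/6.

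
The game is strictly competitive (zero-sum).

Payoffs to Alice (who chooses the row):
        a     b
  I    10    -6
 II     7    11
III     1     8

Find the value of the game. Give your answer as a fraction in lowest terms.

Row III is strictly dominated by row II, so Alice never plays it.
The remaining 2×2 game on (I, II) × (a, b) has no saddle point. Let Alice play I with probability p; indifference gives 10p + 7(1−p) = −6p + 11(1−p), so p = 1/5.
Similarly Bob's optimal q on a is 17/20, and the value is 10·(17/20) + (-6)·(3/20) = 38/5.

38/5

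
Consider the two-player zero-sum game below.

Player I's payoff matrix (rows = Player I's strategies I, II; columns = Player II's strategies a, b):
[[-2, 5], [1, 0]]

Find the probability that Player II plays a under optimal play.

Row minima are -2 and 0, so Player I's maximin is 0; column maxima are 1 and 5, so Player II's minimax is 1. These differ, so the equilibrium is in mixed strategies.
Let Player II play a with probability q. Player I is indifferent when −2q + 5(1−q) = q, giving q = 5/8.

5/8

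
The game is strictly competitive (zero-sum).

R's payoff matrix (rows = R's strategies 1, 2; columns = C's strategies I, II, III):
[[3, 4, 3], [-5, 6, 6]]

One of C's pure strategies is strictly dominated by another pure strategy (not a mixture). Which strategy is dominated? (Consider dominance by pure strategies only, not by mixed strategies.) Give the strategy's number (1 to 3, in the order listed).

2

C prefers columns that give R less. Compare II with I: 3 < 4, -5 < 6.
So I strictly dominates II for C; II is strictly dominated.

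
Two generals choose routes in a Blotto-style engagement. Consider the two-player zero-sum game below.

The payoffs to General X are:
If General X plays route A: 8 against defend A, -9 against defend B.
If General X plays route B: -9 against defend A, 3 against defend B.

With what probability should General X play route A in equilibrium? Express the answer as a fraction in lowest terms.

Row minima are -9 and -9, so General X's maximin is -9; column maxima are 8 and 3, so General Y's minimax is 3. These differ, so the equilibrium is in mixed strategies.
Let General X play route A with probability p. General Y is indifferent when 8p − 9(1−p) = −9p + 3(1−p), giving p = 12/29.

12/29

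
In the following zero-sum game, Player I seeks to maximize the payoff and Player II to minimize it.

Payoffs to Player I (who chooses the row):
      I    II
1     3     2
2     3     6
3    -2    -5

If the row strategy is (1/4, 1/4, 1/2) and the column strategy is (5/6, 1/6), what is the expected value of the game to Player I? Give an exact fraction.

Against (5/6, 1/6), each row's expected payoff is 1: 17/6; 2: 7/2; 3: -5/2.
Taking the (1/4, 1/4, 1/2)-weighted average: (1/4)·(17/6) + (1/4)·(7/2) + (1/2)·(-5/2) = 1/3.

1/3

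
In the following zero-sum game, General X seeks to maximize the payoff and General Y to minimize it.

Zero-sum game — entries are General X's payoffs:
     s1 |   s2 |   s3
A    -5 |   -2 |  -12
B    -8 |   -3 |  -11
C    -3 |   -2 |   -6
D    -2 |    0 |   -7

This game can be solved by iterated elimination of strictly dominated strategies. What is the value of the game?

Column s1 is strictly dominated by s3 for General Y (-12<-5, -11<-8, -6<-3, -7<-2); eliminate s1.
Row B is strictly dominated by row C (-2>-3, -6>-11); eliminate B.
Column s2 is strictly dominated by s3 for General Y (-12<-2, -6<-2, -7<0); eliminate s2.
Row D is strictly dominated by row C (-6>-7); eliminate D.
Row A is strictly dominated by row C (-6>-12); eliminate A.
Only (C, s3) remains, with payoff -6.

-6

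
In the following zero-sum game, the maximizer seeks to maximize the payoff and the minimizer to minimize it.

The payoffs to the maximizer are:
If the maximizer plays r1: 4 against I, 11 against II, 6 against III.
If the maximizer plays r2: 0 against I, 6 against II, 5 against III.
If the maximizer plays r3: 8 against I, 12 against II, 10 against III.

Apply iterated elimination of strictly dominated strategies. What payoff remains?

8

Column III is strictly dominated by I for the minimizer (4<6, 0<5, 8<10); eliminate III.
Column II is strictly dominated by I for the minimizer (4<11, 0<6, 8<12); eliminate II.
Row r1 is strictly dominated by row r3 (8>4); eliminate r1.
Row r2 is strictly dominated by row r3 (8>0); eliminate r2.
Only (r3, I) remains, with payoff 8.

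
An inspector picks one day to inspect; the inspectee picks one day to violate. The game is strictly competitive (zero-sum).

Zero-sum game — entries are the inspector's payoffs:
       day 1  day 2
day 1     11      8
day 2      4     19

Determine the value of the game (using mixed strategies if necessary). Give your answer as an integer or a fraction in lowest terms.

Row minima are 8 and 4, so the inspector's maximin is 8; column maxima are 11 and 19, so the inspectee's minimax is 11. These differ, so the equilibrium is in mixed strategies.
Let the inspector play day 1 with probability p. The inspectee is indifferent when 11p + 4(1−p) = 8p + 19(1−p), giving p = 5/6.
Let the inspectee play day 1 with probability q. The inspector is indifferent when 11q + 8(1−q) = 4q + 19(1−q), giving q = 11/18.
The value is 11·(11/18) + (8)·(7/18) = 59/6.

59/6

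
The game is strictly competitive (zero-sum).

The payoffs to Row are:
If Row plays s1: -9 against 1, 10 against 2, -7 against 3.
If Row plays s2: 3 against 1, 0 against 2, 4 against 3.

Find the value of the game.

Column 3 is strictly dominated by 1 for Column (it gives Row more in every row).
The remaining 2×2 game on (s1, s2) × (1, 2) has no saddle point. Let Row play s1 with probability p; indifference gives −9p + 3(1−p) = 10p, so p = 3/22.
Similarly Column's optimal q on 1 is 5/11, and the value is -9·(5/11) + (10)·(6/11) = 15/11.

15/11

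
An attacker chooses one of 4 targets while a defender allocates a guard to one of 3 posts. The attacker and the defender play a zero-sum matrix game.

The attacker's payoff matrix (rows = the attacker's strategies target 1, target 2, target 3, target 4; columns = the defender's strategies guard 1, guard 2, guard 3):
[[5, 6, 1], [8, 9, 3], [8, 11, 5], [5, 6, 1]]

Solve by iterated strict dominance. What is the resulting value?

Row target 1 is strictly dominated by row target 2 (8>5, 9>6, 3>1); eliminate target 1.
Column guard 2 is strictly dominated by guard 1 for the defender (8<9, 8<11, 5<6); eliminate guard 2.
Row target 4 is strictly dominated by row target 2 (8>5, 3>1); eliminate target 4.
Column guard 1 is strictly dominated by guard 3 for the defender (3<8, 5<8); eliminate guard 1.
Row target 2 is strictly dominated by row target 3 (5>3); eliminate target 2.
Only (target 3, guard 3) remains, with payoff 5.

5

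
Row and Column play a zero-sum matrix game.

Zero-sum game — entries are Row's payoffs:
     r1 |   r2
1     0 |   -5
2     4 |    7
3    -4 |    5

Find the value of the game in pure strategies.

4

Row minima: -5, 4, -4 → Row's maximin is 4.
Column maxima: 4, 7 → Column's minimax is 4.
They coincide at (2, r1), so the value is 4.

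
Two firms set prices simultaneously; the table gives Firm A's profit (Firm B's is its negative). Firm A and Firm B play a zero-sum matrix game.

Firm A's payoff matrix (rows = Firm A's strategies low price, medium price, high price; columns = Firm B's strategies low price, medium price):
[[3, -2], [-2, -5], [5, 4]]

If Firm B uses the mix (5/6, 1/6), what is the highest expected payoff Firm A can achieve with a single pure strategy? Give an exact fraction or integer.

29/6

low price: (3)·(5/6) + (-2)·(1/6) = 13/6.
medium price: (-2)·(5/6) + (-5)·(1/6) = -5/2.
high price: (5)·(5/6) + (4)·(1/6) = 29/6.
The best pure response is high price with expected payoff 29/6.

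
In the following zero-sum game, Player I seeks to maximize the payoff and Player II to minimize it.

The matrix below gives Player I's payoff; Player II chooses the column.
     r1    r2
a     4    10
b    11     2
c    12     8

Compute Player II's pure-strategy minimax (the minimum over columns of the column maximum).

10

The worst case (largest entry) in each column is r1: 12, r2: 10.
The best (smallest) of these is 10.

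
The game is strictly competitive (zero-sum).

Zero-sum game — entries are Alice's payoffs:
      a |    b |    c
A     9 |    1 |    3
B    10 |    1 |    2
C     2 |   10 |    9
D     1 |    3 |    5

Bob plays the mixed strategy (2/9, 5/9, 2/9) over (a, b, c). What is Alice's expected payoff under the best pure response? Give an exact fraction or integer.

8

A: (9)·(2/9) + (1)·(5/9) + (3)·(2/9) = 29/9.
B: (10)·(2/9) + (1)·(5/9) + (2)·(2/9) = 29/9.
C: (2)·(2/9) + (10)·(5/9) + (9)·(2/9) = 8.
D: (1)·(2/9) + (3)·(5/9) + (5)·(2/9) = 3.
The best pure response is C with expected payoff 8.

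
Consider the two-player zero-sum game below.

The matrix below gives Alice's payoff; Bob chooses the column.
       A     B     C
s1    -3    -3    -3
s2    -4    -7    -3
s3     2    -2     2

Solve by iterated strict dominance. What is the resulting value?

Row s1 is strictly dominated by row s3 (2>-3, -2>-3, 2>-3); eliminate s1.
Column A is strictly dominated by B for Bob (-7<-4, -2<2); eliminate A.
Row s2 is strictly dominated by row s3 (-2>-7, 2>-3); eliminate s2.
Column C is strictly dominated by B for Bob (-2<2); eliminate C.
Only (s3, B) remains, with payoff -2.

-2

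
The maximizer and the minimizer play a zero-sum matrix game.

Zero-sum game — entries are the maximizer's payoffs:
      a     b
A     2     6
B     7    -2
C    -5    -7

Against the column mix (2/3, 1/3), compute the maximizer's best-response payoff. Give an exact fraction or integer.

4

A: (2)·(2/3) + (6)·(1/3) = 10/3.
B: (7)·(2/3) + (-2)·(1/3) = 4.
C: (-5)·(2/3) + (-7)·(1/3) = -17/3.
The best pure response is B with expected payoff 4.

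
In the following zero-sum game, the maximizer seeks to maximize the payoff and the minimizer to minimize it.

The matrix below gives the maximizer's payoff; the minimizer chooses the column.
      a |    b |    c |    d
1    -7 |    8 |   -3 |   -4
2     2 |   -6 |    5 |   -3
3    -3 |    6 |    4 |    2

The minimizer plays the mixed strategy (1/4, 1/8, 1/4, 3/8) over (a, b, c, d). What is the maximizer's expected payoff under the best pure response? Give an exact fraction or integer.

1: (-7)·(1/4) + (8)·(1/8) + (-3)·(1/4) + (-4)·(3/8) = -3.
2: (2)·(1/4) + (-6)·(1/8) + (5)·(1/4) + (-3)·(3/8) = -1/8.
3: (-3)·(1/4) + (6)·(1/8) + (4)·(1/4) + (2)·(3/8) = 7/4.
The best pure response is 3 with expected payoff 7/4.

7/4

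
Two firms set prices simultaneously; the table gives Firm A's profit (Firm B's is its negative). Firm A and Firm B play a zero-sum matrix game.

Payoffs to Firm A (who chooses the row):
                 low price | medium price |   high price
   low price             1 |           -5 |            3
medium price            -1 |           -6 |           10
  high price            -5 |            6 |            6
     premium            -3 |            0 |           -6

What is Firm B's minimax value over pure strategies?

The worst case (largest entry) in each column is low price: 1, medium price: 6, high price: 10.
The best (smallest) of these is 1.

1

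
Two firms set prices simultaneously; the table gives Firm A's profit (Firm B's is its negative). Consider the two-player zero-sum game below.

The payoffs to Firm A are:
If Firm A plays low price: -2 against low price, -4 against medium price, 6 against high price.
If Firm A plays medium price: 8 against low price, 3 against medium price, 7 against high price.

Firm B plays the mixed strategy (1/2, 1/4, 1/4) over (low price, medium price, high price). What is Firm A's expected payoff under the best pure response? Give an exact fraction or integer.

13/2

low price: (-2)·(1/2) + (-4)·(1/4) + (6)·(1/4) = -1/2.
medium price: (8)·(1/2) + (3)·(1/4) + (7)·(1/4) = 13/2.
The best pure response is medium price with expected payoff 13/2.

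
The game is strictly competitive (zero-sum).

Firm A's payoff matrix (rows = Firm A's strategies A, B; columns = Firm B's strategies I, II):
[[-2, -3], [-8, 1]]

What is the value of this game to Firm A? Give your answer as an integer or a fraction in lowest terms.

-13/5

Row minima are -3 and -8, so Firm A's maximin is -3; column maxima are -2 and 1, so Firm B's minimax is -2. These differ, so the equilibrium is in mixed strategies.
Let Firm A play A with probability p. Firm B is indifferent when −2p − 8(1−p) = −3p + (1−p), giving p = 9/10.
Let Firm B play I with probability q. Firm A is indifferent when −2q − 3(1−q) = −8q + (1−q), giving q = 2/5.
The value is -2·(2/5) + (-3)·(3/5) = -13/5.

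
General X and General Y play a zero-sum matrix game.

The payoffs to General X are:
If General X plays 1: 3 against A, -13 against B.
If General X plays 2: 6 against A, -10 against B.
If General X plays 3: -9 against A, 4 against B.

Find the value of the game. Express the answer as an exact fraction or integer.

-66/29

Row 1 is strictly dominated by row 2, so General X never plays it.
The remaining 2×2 game on (2, 3) × (A, B) has no saddle point. Let General X play 2 with probability p; indifference gives 6p − 9(1−p) = −10p + 4(1−p), so p = 13/29.
Similarly General Y's optimal q on A is 14/29, and the value is 6·(14/29) + (-10)·(15/29) = -66/29.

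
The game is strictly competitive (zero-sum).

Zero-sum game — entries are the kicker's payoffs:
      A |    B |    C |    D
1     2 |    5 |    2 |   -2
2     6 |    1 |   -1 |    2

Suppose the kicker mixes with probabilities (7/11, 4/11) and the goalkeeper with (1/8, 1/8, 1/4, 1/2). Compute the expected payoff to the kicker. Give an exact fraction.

73/88

Against (1/8, 1/8, 1/4, 1/2), each row's expected payoff is 1: 3/8; 2: 13/8.
Taking the (7/11, 4/11)-weighted average: (7/11)·(3/8) + (4/11)·(13/8) = 73/88.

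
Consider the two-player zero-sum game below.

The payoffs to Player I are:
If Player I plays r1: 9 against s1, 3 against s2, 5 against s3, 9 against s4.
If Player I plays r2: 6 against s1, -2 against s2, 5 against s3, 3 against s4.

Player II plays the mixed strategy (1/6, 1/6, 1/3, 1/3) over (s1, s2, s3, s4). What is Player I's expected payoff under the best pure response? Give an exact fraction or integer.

r1: (9)·(1/6) + (3)·(1/6) + (5)·(1/3) + (9)·(1/3) = 20/3.
r2: (6)·(1/6) + (-2)·(1/6) + (5)·(1/3) + (3)·(1/3) = 10/3.
The best pure response is r1 with expected payoff 20/3.

20/3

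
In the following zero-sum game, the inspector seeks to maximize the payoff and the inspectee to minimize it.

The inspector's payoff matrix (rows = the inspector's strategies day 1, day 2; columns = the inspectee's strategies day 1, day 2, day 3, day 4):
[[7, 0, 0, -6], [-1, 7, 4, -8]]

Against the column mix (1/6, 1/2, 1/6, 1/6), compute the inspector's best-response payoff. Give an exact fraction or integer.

day 1: (7)·(1/6) + (0)·(1/2) + (0)·(1/6) + (-6)·(1/6) = 1/6.
day 2: (-1)·(1/6) + (7)·(1/2) + (4)·(1/6) + (-8)·(1/6) = 8/3.
The best pure response is day 2 with expected payoff 8/3.

8/3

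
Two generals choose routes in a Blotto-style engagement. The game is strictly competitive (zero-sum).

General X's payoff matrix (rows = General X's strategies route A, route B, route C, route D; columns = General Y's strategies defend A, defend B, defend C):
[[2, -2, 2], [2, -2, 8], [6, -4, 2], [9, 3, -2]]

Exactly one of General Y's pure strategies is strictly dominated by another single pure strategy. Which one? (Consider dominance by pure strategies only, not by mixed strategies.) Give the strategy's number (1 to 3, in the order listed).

1

General Y prefers columns that give General X less. Compare defend A with defend B: -2 < 2, -2 < 2, -4 < 6, 3 < 9.
So defend B strictly dominates defend A for General Y; defend A is strictly dominated.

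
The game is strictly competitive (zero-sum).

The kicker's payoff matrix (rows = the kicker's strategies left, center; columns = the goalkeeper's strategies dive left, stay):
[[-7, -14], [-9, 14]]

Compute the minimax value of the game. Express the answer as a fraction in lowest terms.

-112/15

Row minima are -14 and -9, so the kicker's maximin is -9; column maxima are -7 and 14, so the goalkeeper's minimax is -7. These differ, so the equilibrium is in mixed strategies.
Let the kicker play left with probability p. The goalkeeper is indifferent when −7p − 9(1−p) = −14p + 14(1−p), giving p = 23/30.
Let the goalkeeper play dive left with probability q. The kicker is indifferent when −7q − 14(1−q) = −9q + 14(1−q), giving q = 14/15.
The value is -7·(14/15) + (-14)·(1/15) = -112/15.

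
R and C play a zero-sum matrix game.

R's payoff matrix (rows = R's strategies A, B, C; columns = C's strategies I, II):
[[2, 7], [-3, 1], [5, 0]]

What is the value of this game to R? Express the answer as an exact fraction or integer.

7/2

Row B is strictly dominated by row A, so R never plays it.
The remaining 2×2 game on (A, C) × (I, II) has no saddle point. Let R play A with probability p; indifference gives 2p + 5(1−p) = 7p, so p = 1/2.
Similarly C's optimal q on I is 7/10, and the value is 2·(7/10) + (7)·(3/10) = 7/2.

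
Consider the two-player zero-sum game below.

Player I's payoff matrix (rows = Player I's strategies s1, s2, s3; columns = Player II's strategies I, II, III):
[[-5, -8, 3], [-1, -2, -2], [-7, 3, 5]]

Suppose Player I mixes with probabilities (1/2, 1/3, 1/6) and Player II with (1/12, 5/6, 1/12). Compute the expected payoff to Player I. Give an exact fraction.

Against (1/12, 5/6, 1/12), each row's expected payoff is s1: -41/6; s2: -23/12; s3: 7/3.
Taking the (1/2, 1/3, 1/6)-weighted average: (1/2)·(-41/6) + (1/3)·(-23/12) + (1/6)·(7/3) = -11/3.

-11/3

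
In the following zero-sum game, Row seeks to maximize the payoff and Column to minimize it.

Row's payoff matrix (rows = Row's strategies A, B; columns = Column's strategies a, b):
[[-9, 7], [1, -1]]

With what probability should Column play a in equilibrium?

4/9

Row minima are -9 and -1, so Row's maximin is -1; column maxima are 1 and 7, so Column's minimax is 1. These differ, so the equilibrium is in mixed strategies.
Let Column play a with probability q. Row is indifferent when −9q + 7(1−q) = q − (1−q), giving q = 4/9.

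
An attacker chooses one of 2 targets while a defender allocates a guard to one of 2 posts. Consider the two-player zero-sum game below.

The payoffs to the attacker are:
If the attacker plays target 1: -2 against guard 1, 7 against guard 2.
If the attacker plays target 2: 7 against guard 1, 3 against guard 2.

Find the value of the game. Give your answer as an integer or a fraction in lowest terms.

Row minima are -2 and 3, so the attacker's maximin is 3; column maxima are 7 and 7, so the defender's minimax is 7. These differ, so the equilibrium is in mixed strategies.
Let the attacker play target 1 with probability p. The defender is indifferent when −2p + 7(1−p) = 7p + 3(1−p), giving p = 4/13.
Let the defender play guard 1 with probability q. The attacker is indifferent when −2q + 7(1−q) = 7q + 3(1−q), giving q = 4/13.
The value is -2·(4/13) + (7)·(9/13) = 55/13.

55/13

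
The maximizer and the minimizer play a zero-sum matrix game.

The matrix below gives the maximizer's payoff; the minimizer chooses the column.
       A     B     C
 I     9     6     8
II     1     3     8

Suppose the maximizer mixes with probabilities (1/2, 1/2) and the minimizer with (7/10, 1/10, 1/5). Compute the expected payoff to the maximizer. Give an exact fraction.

Against (7/10, 1/10, 1/5), each row's expected payoff is I: 17/2; II: 13/5.
Taking the (1/2, 1/2)-weighted average: (1/2)·(17/2) + (1/2)·(13/5) = 111/20.

111/20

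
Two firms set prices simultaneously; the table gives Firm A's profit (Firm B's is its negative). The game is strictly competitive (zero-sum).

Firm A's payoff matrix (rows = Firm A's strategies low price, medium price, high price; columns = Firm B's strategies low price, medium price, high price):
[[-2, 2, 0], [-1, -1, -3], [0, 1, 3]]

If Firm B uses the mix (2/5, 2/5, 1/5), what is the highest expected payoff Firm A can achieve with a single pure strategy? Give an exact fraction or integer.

low price: (-2)·(2/5) + (2)·(2/5) + (0)·(1/5) = 0.
medium price: (-1)·(2/5) + (-1)·(2/5) + (-3)·(1/5) = -7/5.
high price: (0)·(2/5) + (1)·(2/5) + (3)·(1/5) = 1.
The best pure response is high price with expected payoff 1.

1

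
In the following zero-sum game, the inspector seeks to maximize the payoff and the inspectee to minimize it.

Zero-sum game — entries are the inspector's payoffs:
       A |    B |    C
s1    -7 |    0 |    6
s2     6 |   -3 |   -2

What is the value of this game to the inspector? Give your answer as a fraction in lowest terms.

-21/16

Column C is strictly dominated by B for the inspectee (it gives the inspector more in every row).
The remaining 2×2 game on (s1, s2) × (A, B) has no saddle point. Let the inspector play s1 with probability p; indifference gives −7p + 6(1−p) = −3(1−p), so p = 9/16.
Similarly the inspectee's optimal q on A is 3/16, and the value is -7·(3/16) + (0)·(13/16) = -21/16.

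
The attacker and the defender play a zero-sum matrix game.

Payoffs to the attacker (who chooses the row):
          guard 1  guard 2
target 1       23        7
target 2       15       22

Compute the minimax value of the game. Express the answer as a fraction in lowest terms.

Row minima are 7 and 15, so the attacker's maximin is 15; column maxima are 23 and 22, so the defender's minimax is 22. These differ, so the equilibrium is in mixed strategies.
Let the attacker play target 1 with probability p. The defender is indifferent when 23p + 15(1−p) = 7p + 22(1−p), giving p = 7/23.
Let the defender play guard 1 with probability q. The attacker is indifferent when 23q + 7(1−q) = 15q + 22(1−q), giving q = 15/23.
The value is 23·(15/23) + (7)·(8/23) = 401/23.

401/23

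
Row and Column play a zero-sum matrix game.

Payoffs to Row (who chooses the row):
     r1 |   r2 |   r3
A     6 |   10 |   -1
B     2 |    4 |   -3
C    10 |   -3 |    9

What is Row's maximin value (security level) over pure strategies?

-1

The worst-case payoff for each row is A: -1, B: -3, C: -3.
The best of these is -1.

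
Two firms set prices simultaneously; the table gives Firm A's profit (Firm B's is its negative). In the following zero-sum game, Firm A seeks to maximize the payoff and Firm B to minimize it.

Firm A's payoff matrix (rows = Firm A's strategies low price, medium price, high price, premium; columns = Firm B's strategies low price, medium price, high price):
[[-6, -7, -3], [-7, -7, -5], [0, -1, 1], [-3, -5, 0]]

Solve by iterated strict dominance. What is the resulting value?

-1

Column high price is strictly dominated by low price for Firm B (-6<-3, -7<-5, 0<1, -3<0); eliminate high price.
Row low price is strictly dominated by row high price (0>-6, -1>-7); eliminate low price.
Row medium price is strictly dominated by row high price (0>-7, -1>-7); eliminate medium price.
Row premium is strictly dominated by row high price (0>-3, -1>-5); eliminate premium.
Column low price is strictly dominated by medium price for Firm B (-1<0); eliminate low price.
Only (high price, medium price) remains, with payoff -1.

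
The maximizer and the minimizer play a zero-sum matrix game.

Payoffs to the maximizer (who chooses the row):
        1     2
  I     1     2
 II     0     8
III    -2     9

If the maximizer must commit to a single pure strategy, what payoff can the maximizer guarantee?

The worst-case payoff for each row is I: 1, II: 0, III: -2.
The best of these is 1.

1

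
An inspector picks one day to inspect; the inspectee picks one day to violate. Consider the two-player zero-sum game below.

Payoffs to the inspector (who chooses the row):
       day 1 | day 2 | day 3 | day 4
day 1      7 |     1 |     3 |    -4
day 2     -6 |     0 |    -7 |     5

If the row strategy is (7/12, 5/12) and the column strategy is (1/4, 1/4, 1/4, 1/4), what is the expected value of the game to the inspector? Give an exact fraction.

Against (1/4, 1/4, 1/4, 1/4), each row's expected payoff is day 1: 7/4; day 2: -2.
Taking the (7/12, 5/12)-weighted average: (7/12)·(7/4) + (5/12)·(-2) = 3/16.

3/16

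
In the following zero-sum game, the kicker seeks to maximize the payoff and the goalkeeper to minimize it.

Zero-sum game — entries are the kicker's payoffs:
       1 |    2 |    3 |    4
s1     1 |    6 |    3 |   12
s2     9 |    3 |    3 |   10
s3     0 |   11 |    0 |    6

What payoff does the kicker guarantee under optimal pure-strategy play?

Row minima: 1, 3, 0 → the kicker's maximin is 3.
Column maxima: 9, 11, 3, 12 → the goalkeeper's minimax is 3.
They coincide at (s2, 3), so the value is 3.

3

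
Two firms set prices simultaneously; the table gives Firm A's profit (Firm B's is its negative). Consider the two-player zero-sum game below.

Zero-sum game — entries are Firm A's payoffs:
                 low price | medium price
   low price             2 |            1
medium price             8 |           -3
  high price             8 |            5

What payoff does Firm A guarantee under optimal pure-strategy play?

5

Row minima: 1, -3, 5 → Firm A's maximin is 5.
Column maxima: 8, 5 → Firm B's minimax is 5.
They coincide at (high price, medium price), so the value is 5.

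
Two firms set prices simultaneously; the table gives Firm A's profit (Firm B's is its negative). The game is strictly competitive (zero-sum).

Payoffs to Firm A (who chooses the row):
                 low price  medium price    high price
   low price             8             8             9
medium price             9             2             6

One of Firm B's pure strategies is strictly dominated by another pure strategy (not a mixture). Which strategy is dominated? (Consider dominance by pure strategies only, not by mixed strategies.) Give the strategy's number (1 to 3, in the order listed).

Firm B prefers columns that give Firm A less. Compare high price with medium price: 8 < 9, 2 < 6.
So medium price strictly dominates high price for Firm B; high price is strictly dominated.

3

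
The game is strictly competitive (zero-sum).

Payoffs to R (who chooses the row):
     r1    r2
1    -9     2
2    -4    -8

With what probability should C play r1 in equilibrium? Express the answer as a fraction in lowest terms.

Row minima are -9 and -8, so R's maximin is -8; column maxima are -4 and 2, so C's minimax is -4. These differ, so the equilibrium is in mixed strategies.
Let C play r1 with probability q. R is indifferent when −9q + 2(1−q) = −4q − 8(1−q), giving q = 2/3.

2/3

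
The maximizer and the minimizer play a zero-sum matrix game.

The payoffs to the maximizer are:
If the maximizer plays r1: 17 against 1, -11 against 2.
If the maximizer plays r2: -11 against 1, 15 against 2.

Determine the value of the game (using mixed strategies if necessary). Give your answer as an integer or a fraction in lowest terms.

67/27

Row minima are -11 and -11, so the maximizer's maximin is -11; column maxima are 17 and 15, so the minimizer's minimax is 15. These differ, so the equilibrium is in mixed strategies.
Let the maximizer play r1 with probability p. The minimizer is indifferent when 17p − 11(1−p) = −11p + 15(1−p), giving p = 13/27.
Let the minimizer play 1 with probability q. The maximizer is indifferent when 17q − 11(1−q) = −11q + 15(1−q), giving q = 13/27.
The value is 17·(13/27) + (-11)·(14/27) = 67/27.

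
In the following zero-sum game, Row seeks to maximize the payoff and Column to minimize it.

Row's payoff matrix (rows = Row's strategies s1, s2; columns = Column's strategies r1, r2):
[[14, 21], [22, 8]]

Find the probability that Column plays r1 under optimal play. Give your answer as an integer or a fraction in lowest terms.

13/21

Row minima are 14 and 8, so Row's maximin is 14; column maxima are 22 and 21, so Column's minimax is 21. These differ, so the equilibrium is in mixed strategies.
Let Column play r1 with probability q. Row is indifferent when 14q + 21(1−q) = 22q + 8(1−q), giving q = 13/21.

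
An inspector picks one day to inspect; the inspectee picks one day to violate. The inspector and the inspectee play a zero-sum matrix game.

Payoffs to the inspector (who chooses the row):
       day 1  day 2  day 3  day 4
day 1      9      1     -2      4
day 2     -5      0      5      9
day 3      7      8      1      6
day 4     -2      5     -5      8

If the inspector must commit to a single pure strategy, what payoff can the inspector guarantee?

1

The worst-case payoff for each row is day 1: -2, day 2: -5, day 3: 1, day 4: -5.
The best of these is 1.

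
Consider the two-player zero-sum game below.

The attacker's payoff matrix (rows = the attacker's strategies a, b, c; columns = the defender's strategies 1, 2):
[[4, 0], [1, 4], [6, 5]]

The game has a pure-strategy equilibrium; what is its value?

5

Row minima: 0, 1, 5 → the attacker's maximin is 5.
Column maxima: 6, 5 → the defender's minimax is 5.
They coincide at (c, 2), so the value is 5.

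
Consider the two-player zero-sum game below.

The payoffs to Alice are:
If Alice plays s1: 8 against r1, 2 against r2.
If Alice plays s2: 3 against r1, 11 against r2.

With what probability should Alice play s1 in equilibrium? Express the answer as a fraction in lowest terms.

4/7

Row minima are 2 and 3, so Alice's maximin is 3; column maxima are 8 and 11, so Bob's minimax is 8. These differ, so the equilibrium is in mixed strategies.
Let Alice play s1 with probability p. Bob is indifferent when 8p + 3(1−p) = 2p + 11(1−p), giving p = 4/7.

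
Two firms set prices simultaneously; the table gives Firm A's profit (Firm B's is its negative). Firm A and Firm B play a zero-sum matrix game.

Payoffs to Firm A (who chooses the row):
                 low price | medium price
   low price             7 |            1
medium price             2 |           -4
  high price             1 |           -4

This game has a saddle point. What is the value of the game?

Row minima: 1, -4, -4 → Firm A's maximin is 1.
Column maxima: 7, 1 → Firm B's minimax is 1.
They coincide at (low price, medium price), so the value is 1.

1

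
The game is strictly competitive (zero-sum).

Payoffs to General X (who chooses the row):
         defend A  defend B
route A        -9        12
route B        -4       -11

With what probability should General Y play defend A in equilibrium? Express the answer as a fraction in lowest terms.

23/28

Row minima are -9 and -11, so General X's maximin is -9; column maxima are -4 and 12, so General Y's minimax is -4. These differ, so the equilibrium is in mixed strategies.
Let General Y play defend A with probability q. General X is indifferent when −9q + 12(1−q) = −4q − 11(1−q), giving q = 23/28.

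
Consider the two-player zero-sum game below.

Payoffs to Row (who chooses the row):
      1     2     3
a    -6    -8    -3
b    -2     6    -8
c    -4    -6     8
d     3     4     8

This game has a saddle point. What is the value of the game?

Row minima: -8, -8, -6, 3 → Row's maximin is 3.
Column maxima: 3, 6, 8 → Column's minimax is 3.
They coincide at (d, 1), so the value is 3.

3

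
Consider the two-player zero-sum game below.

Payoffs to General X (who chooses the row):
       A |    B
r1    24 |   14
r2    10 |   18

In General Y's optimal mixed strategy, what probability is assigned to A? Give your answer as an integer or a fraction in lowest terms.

2/9

Row minima are 14 and 10, so General X's maximin is 14; column maxima are 24 and 18, so General Y's minimax is 18. These differ, so the equilibrium is in mixed strategies.
Let General Y play A with probability q. General X is indifferent when 24q + 14(1−q) = 10q + 18(1−q), giving q = 2/9.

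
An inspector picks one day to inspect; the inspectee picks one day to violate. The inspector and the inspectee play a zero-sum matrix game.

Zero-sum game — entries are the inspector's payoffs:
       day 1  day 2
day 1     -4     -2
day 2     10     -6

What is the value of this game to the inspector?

Row minima are -4 and -6, so the inspector's maximin is -4; column maxima are 10 and -2, so the inspectee's minimax is -2. These differ, so the equilibrium is in mixed strategies.
Let the inspector play day 1 with probability p. The inspectee is indifferent when −4p + 10(1−p) = −2p − 6(1−p), giving p = 8/9.
Let the inspectee play day 1 with probability q. The inspector is indifferent when −4q − 2(1−q) = 10q − 6(1−q), giving q = 2/9.
The value is -4·(2/9) + (-2)·(7/9) = -22/9.

-22/9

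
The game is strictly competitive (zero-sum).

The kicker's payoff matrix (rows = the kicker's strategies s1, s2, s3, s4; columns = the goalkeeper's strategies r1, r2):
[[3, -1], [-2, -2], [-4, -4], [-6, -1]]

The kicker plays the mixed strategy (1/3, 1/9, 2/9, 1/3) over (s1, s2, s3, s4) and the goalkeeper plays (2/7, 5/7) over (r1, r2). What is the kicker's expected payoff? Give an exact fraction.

Against (2/7, 5/7), each row's expected payoff is s1: 1/7; s2: -2; s3: -4; s4: -17/7.
Taking the (1/3, 1/9, 2/9, 1/3)-weighted average: (1/3)·(1/7) + (1/9)·(-2) + (2/9)·(-4) + (1/3)·(-17/7) = -118/63.

-118/63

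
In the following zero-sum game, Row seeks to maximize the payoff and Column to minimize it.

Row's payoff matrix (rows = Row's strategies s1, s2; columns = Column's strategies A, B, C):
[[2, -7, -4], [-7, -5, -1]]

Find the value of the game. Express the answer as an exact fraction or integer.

-59/11

Column C is strictly dominated by B for Column (it gives Row more in every row).
The remaining 2×2 game on (s1, s2) × (A, B) has no saddle point. Let Row play s1 with probability p; indifference gives 2p − 7(1−p) = −7p − 5(1−p), so p = 2/11.
Similarly Column's optimal q on A is 2/11, and the value is 2·(2/11) + (-7)·(9/11) = -59/11.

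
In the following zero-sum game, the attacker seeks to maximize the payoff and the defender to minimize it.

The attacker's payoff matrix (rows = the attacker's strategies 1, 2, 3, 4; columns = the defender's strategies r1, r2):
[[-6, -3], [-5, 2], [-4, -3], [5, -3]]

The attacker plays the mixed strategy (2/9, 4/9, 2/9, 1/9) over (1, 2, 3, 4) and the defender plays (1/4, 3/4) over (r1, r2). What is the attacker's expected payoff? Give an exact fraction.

Against (1/4, 3/4), each row's expected payoff is 1: -15/4; 2: 1/4; 3: -13/4; 4: -1.
Taking the (2/9, 4/9, 2/9, 1/9)-weighted average: (2/9)·(-15/4) + (4/9)·(1/4) + (2/9)·(-13/4) + (1/9)·(-1) = -14/9.

-14/9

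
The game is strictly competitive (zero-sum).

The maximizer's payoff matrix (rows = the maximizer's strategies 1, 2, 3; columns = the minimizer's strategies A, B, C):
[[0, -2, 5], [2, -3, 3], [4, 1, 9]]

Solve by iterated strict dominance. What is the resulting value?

1

Row 1 is strictly dominated by row 3 (4>0, 1>-2, 9>5); eliminate 1.
Row 2 is strictly dominated by row 3 (4>2, 1>-3, 9>3); eliminate 2.
Column C is strictly dominated by A for the minimizer (4<9); eliminate C.
Column A is strictly dominated by B for the minimizer (1<4); eliminate A.
Only (3, B) remains, with payoff 1.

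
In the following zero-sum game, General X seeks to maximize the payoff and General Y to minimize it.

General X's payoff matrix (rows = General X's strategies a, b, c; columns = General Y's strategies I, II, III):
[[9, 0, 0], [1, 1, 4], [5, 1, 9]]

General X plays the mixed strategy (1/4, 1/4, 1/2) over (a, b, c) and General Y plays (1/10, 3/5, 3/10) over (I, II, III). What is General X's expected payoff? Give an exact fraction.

13/5

Against (1/10, 3/5, 3/10), each row's expected payoff is a: 9/10; b: 19/10; c: 19/5.
Taking the (1/4, 1/4, 1/2)-weighted average: (1/4)·(9/10) + (1/4)·(19/10) + (1/2)·(19/5) = 13/5.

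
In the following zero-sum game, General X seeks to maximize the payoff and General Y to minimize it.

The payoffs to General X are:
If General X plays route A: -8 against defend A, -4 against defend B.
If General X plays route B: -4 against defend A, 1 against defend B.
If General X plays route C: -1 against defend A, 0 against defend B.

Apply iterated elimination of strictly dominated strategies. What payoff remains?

-1

Row route A is strictly dominated by row route B (-4>-8, 1>-4); eliminate route A.
Column defend B is strictly dominated by defend A for General Y (-4<1, -1<0); eliminate defend B.
Row route B is strictly dominated by row route C (-1>-4); eliminate route B.
Only (route C, defend A) remains, with payoff -1.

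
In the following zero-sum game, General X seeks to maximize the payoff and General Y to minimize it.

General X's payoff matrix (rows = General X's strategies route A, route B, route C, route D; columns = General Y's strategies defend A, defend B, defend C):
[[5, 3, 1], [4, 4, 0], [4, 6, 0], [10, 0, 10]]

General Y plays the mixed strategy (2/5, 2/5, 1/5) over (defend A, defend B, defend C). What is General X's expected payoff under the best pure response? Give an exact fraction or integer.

6

route A: (5)·(2/5) + (3)·(2/5) + (1)·(1/5) = 17/5.
route B: (4)·(2/5) + (4)·(2/5) + (0)·(1/5) = 16/5.
route C: (4)·(2/5) + (6)·(2/5) + (0)·(1/5) = 4.
route D: (10)·(2/5) + (0)·(2/5) + (10)·(1/5) = 6.
The best pure response is route D with expected payoff 6.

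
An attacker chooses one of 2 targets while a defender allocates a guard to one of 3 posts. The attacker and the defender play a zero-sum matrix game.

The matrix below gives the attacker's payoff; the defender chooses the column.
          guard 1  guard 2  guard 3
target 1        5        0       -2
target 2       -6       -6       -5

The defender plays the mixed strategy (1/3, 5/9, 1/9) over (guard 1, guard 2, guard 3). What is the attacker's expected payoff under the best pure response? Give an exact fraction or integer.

target 1: (5)·(1/3) + (0)·(5/9) + (-2)·(1/9) = 13/9.
target 2: (-6)·(1/3) + (-6)·(5/9) + (-5)·(1/9) = -53/9.
The best pure response is target 1 with expected payoff 13/9.

13/9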